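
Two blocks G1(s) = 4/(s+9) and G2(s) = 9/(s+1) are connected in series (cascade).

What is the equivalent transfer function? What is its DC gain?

Series: multiply transfer functions. G_eq = 4/(s+9) × 9/(s+1) = 36/((s+9)(s+1)). DC gain = 36/(9×1) = 4.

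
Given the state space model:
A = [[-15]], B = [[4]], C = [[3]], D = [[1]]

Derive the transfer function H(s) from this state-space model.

(sI - A)⁻¹ = 1/(s + 15). H(s) = 3×4/(s + 15) + 1 = (s + 27)/(s + 15).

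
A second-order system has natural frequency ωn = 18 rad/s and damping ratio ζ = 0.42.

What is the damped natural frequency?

ωd = ωn√(1 - ζ²) = 18√(1 - 0.42²) = 16.34 rad/s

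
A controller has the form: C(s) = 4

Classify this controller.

This is a Proportional (P) controller.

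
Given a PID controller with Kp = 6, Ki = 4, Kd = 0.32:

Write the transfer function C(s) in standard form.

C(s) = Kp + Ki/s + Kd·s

Substituting values: C(s) = 6 + 4/s + 0.32s = (0.32s² + 6s + 4)/s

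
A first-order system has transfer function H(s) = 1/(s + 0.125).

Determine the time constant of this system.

For H(s) = 1/(s + 1/τ), the pole is at -1/τ = -0.125, so τ = 1/0.125 = 8 s.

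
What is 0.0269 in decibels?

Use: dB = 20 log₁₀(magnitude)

dB = 20 log₁₀(0.0269) = -31.4 dB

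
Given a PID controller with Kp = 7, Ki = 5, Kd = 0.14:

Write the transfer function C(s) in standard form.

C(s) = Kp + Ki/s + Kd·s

Substituting values: C(s) = 7 + 5/s + 0.14s = (0.14s² + 7s + 5)/s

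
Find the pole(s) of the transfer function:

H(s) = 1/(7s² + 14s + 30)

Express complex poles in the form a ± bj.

Discriminant = 14² - 4×7×30 = 196 - 840 = -644 < 0, so the poles are a complex conjugate pair s = (-14 ± j√644)/(2×7). Real part = -14/(2×7) = -14/14 = -1; imaginary part = ±√644/(2×7) ≈ 1.8127. Poles: s = -1 ± 1.8127j.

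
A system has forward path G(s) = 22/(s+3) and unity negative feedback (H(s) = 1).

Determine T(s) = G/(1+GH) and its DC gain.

T(s) = G/(1+GH) = [22/(s+3)] / [1 + 22/(s+3)] = 22/(s+3+22) = 22/(s+25). DC gain = 22/25 = 0.88.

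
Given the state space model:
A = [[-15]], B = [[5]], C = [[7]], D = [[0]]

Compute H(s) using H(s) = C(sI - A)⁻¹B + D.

(sI - A)⁻¹ = 1/(s + 15). H(s) = 7 × 5/(s + 15) + 0 = 35/(s + 15).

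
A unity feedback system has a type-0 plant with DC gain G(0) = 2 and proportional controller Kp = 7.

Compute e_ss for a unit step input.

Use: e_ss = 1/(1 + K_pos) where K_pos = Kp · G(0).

K_pos = Kp · G(0) = 7 × 2 = 14. e_ss = 1/(1 + 14) = 0.0667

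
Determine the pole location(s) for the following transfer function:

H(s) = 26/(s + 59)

Pole is where denominator = 0: s + 59 = 0, so s = -59.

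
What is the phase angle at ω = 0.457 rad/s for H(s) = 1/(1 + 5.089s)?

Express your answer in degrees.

Phase = -arctan(ωτ) = -arctan(0.457 × 5.089) = -66.7°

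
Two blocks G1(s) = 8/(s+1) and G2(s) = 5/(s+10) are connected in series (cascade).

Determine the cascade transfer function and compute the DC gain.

Series: multiply transfer functions. G_eq = 8/(s+1) × 5/(s+10) = 40/((s+1)(s+10)). DC gain = 40/(1×10) = 4.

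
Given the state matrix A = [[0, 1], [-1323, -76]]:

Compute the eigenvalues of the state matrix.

det(A - λI) = λ² - (-76)λ + 1323 = (λ - (-49))(λ - (-27)). Eigenvalues: -49, -27.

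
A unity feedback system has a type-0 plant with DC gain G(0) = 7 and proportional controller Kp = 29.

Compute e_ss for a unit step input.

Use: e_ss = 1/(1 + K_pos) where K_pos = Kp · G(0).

K_pos = Kp · G(0) = 29 × 7 = 203. e_ss = 1/(1 + 203) = 0.0049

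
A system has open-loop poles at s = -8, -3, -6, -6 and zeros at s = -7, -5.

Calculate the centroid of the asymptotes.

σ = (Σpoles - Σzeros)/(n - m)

σ = (Σpoles - Σzeros)/(n - m) = (-23 - (-12))/(4 - 2) = -11/2 = -5.5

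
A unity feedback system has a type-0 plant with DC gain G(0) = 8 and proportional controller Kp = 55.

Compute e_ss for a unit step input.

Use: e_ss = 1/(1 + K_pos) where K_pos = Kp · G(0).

K_pos = Kp · G(0) = 55 × 8 = 440. e_ss = 1/(1 + 440) = 0.0023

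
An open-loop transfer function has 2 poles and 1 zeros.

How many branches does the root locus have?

Root locus has n branches where n = number of poles = 2.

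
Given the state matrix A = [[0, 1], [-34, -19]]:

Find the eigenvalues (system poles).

det(A - λI) = λ² - (-19)λ + 34 = (λ - (-2))(λ - (-17)). Eigenvalues: -2, -17.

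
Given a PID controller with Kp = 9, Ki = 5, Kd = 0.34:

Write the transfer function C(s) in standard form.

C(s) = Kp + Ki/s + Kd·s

Substituting values: C(s) = 9 + 5/s + 0.34s = (0.34s² + 9s + 5)/s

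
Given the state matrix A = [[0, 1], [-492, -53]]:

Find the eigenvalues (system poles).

det(A - λI) = λ² - (-53)λ + 492 = (λ - (-41))(λ - (-12)). Eigenvalues: -41, -12.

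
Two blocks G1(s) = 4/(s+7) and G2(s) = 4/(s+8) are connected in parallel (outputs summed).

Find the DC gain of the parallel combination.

Parallel: G_eq = G1 + G2. DC gain = G1(0) + G2(0) = 4/7 + 4/8 = 0.5714 + 0.5 = 1.0714.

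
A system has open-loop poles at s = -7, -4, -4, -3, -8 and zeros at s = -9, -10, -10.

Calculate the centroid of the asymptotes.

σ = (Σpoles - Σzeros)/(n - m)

σ = (Σpoles - Σzeros)/(n - m) = (-26 - (-29))/(5 - 3) = 3/2 = 1.5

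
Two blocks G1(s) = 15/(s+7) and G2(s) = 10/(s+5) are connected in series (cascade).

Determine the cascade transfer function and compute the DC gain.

Series: multiply transfer functions. G_eq = 15/(s+7) × 10/(s+5) = 150/((s+7)(s+5)). DC gain = 150/(7×5) = 4.2857.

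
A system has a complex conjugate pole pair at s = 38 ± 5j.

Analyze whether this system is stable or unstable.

Real part of poles is 38 (> 0, right half-plane). Unstable.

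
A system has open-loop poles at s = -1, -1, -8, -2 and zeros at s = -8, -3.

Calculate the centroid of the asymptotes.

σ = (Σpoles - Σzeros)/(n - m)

σ = (Σpoles - Σzeros)/(n - m) = (-12 - (-11))/(4 - 2) = -1/2 = -0.5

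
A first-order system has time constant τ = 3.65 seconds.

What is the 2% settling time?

For first-order system, 2% settling time ≈ 4τ = 4 × 3.65 = 14.6 s.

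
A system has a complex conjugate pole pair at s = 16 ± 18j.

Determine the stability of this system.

Real part of poles is 16 (> 0, right half-plane). Unstable.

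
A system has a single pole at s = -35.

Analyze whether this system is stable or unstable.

Pole at s = -35 is in the left half-plane. Stable.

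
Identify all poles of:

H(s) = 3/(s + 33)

Pole is where denominator = 0: s + 33 = 0, so s = -33.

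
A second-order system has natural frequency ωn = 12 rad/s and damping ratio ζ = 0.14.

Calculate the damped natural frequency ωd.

ωd = ωn√(1 - ζ²) = 12√(1 - 0.14²) = 11.88 rad/s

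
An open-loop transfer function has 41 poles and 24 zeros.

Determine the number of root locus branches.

Root locus has n branches where n = number of poles = 41.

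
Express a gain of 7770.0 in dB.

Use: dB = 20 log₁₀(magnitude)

dB = 20 log₁₀(7770.0) = 77.8 dB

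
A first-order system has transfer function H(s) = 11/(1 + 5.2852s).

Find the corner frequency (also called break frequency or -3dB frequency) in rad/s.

Corner frequency = 1/τ = 1/5.2852 = 0.189 rad/s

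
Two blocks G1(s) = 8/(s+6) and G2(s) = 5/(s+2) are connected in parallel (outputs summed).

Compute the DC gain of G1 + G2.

Parallel: G_eq = G1 + G2. DC gain = G1(0) + G2(0) = 8/6 + 5/2 = 1.3333 + 2.5 = 3.8333.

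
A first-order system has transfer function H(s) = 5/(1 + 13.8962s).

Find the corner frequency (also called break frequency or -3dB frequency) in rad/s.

Corner frequency = 1/τ = 1/13.8962 = 0.072 rad/s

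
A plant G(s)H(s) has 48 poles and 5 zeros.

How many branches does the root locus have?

Root locus has n branches where n = number of poles = 48.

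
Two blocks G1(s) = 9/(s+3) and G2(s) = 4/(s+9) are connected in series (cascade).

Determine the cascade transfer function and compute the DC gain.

Series: multiply transfer functions. G_eq = 9/(s+3) × 4/(s+9) = 36/((s+3)(s+9)). DC gain = 36/(3×9) = 1.3333.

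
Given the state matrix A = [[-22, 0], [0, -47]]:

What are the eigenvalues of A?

For diagonal matrix, eigenvalues are diagonal entries: λ₁ = -22, λ₂ = -47.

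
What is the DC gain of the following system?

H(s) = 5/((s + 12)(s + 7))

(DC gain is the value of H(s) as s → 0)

DC gain = H(0) = 5/(12 × 7) = 5/84 = 0.0595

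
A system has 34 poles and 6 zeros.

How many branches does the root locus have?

Root locus has n branches where n = number of poles = 34.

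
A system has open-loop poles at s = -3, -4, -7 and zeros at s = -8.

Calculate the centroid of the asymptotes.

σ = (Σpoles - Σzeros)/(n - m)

σ = (Σpoles - Σzeros)/(n - m) = (-14 - (-8))/(3 - 1) = -6/2 = -3.0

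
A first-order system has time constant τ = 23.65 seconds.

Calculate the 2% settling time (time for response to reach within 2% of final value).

For first-order system, 2% settling time ≈ 4τ = 4 × 23.65 = 94.6 s.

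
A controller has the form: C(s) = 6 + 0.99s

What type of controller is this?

This is a Proportional-Derivative (PD) controller.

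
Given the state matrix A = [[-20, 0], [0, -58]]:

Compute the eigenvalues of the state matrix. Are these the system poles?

For diagonal matrix, eigenvalues are diagonal entries: λ₁ = -20, λ₂ = -58. Eigenvalues of A = system poles.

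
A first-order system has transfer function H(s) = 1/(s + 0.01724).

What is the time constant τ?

For H(s) = 1/(s + 1/τ), the pole is at -1/τ = -0.01724, so τ = 1/0.01724 = 58 s.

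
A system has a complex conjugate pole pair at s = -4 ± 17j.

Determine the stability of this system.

Real part of poles is -4 (< 0, left half-plane). Stable.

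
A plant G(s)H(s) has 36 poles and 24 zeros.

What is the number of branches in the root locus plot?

Root locus has n branches where n = number of poles = 36.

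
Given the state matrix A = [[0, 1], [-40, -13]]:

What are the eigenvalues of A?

det(A - λI) = λ² - (-13)λ + 40 = (λ - (-8))(λ - (-5)). Eigenvalues: -8, -5.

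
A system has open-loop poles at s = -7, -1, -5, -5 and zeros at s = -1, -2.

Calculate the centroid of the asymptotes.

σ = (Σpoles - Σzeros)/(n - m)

σ = (Σpoles - Σzeros)/(n - m) = (-18 - (-3))/(4 - 2) = -15/2 = -7.5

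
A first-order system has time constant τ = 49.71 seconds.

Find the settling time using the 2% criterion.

For first-order system, 2% settling time ≈ 4τ = 4 × 49.71 = 198.84 s.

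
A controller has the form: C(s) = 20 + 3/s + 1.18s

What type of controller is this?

This is a Proportional-Integral-Derivative (PID) controller.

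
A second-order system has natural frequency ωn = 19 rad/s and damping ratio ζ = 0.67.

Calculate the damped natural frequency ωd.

ωd = ωn√(1 - ζ²) = 19√(1 - 0.67²) = 14.1 rad/s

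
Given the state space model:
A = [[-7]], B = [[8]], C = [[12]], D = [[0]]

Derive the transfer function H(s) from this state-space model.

(sI - A)⁻¹ = 1/(s + 7). H(s) = 12 × 8/(s + 7) + 0 = 96/(s + 7).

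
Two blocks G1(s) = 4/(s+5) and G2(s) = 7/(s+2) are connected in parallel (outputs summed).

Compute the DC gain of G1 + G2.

Parallel: G_eq = G1 + G2. DC gain = G1(0) + G2(0) = 4/5 + 7/2 = 0.8 + 3.5 = 4.3.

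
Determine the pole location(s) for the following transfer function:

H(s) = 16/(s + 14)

Pole is where denominator = 0: s + 14 = 0, so s = -14.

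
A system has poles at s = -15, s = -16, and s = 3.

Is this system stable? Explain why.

Pole(s) at s = 3 are not in the left half-plane. System is unstable.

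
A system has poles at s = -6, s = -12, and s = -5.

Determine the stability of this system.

All poles are in the left half-plane. System is stable.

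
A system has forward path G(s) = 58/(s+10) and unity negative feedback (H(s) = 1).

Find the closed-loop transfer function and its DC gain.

T(s) = G/(1+GH) = [58/(s+10)] / [1 + 58/(s+10)] = 58/(s+10+58) = 58/(s+68). DC gain = 58/68 = 0.8529.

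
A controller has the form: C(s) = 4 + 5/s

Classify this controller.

This is a Proportional-Integral (PI) controller.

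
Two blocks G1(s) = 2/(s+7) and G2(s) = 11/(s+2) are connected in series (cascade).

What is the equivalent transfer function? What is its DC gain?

Series: multiply transfer functions. G_eq = 2/(s+7) × 11/(s+2) = 22/((s+7)(s+2)). DC gain = 22/(7×2) = 1.5714.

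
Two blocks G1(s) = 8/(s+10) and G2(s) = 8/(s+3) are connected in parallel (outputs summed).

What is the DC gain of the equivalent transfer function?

Parallel: G_eq = G1 + G2. DC gain = G1(0) + G2(0) = 8/10 + 8/3 = 0.8 + 2.6667 = 3.4667.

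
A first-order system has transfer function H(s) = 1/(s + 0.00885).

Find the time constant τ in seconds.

For H(s) = 1/(s + 1/τ), the pole is at -1/τ = -0.00885, so τ = 1/0.00885 = 113 s.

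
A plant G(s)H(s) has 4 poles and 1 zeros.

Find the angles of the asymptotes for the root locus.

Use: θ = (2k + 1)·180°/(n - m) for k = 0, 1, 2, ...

n - m = 4 - 1 = 3. Angles: θk = (2k + 1)·180°/3 = 60°, 180°, 300°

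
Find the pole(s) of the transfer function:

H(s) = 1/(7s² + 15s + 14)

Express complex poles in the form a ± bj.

Discriminant = 15² - 4×7×14 = 225 - 392 = -167 < 0, so the poles are a complex conjugate pair s = (-15 ± j√167)/(2×7). Real part = -15/(2×7) = -15/14 ≈ -1.0714; imaginary part = ±√167/(2×7) ≈ 0.9231. Poles: s = -1.0714 ± 0.9231j.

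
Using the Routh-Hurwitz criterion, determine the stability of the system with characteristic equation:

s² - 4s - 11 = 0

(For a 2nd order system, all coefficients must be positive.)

Coefficients: 1, -4, -11. b=-4, c=-11 not positive, so system is unstable.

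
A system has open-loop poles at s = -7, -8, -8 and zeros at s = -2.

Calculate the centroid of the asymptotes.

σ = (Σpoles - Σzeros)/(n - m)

σ = (Σpoles - Σzeros)/(n - m) = (-23 - (-2))/(3 - 1) = -21/2 = -10.5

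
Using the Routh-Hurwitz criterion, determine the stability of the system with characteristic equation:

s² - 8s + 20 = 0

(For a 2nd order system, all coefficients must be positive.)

Coefficients: 1, -8, 20. b=-8 not positive, so system is unstable.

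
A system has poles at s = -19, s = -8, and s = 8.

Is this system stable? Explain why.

Pole(s) at s = 8 are not in the left half-plane. System is unstable.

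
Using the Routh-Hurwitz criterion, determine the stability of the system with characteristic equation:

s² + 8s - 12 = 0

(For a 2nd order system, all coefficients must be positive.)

Coefficients: 1, 8, -12. c=-12 not positive, so system is unstable.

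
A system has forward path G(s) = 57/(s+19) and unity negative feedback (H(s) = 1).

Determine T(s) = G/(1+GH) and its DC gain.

T(s) = G/(1+GH) = [57/(s+19)] / [1 + 57/(s+19)] = 57/(s+19+57) = 57/(s+76). DC gain = 57/76 = 0.75.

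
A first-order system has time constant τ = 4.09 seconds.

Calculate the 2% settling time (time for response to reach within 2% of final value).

For first-order system, 2% settling time ≈ 4τ = 4 × 4.09 = 16.36 s.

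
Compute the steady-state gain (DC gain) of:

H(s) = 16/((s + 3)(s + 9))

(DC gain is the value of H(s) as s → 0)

DC gain = H(0) = 16/(3 × 9) = 16/27 = 0.5926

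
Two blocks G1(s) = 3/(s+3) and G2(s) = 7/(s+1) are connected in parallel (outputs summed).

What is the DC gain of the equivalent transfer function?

Parallel: G_eq = G1 + G2. DC gain = G1(0) + G2(0) = 3/3 + 7/1 = 1 + 7 = 8.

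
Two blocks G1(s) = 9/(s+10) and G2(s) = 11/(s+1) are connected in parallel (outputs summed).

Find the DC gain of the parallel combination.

Parallel: G_eq = G1 + G2. DC gain = G1(0) + G2(0) = 9/10 + 11/1 = 0.9 + 11 = 11.9.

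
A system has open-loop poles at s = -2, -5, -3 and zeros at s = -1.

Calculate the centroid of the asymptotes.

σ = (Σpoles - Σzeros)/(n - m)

σ = (Σpoles - Σzeros)/(n - m) = (-10 - (-1))/(3 - 1) = -9/2 = -4.5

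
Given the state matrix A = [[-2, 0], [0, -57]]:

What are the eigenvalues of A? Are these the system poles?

For diagonal matrix, eigenvalues are diagonal entries: λ₁ = -2, λ₂ = -57. Eigenvalues of A = system poles.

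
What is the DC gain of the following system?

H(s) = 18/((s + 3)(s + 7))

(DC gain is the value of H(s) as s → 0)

DC gain = H(0) = 18/(3 × 7) = 18/21 = 0.8571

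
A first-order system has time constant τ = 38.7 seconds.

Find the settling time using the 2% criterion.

For first-order system, 2% settling time ≈ 4τ = 4 × 38.7 = 154.8 s.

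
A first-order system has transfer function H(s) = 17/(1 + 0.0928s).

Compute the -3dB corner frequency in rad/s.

Corner frequency = 1/τ = 1/0.0928 = 10.776 rad/s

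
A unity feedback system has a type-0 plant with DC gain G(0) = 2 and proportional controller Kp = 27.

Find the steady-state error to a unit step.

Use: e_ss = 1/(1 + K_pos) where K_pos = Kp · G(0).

K_pos = Kp · G(0) = 27 × 2 = 54. e_ss = 1/(1 + 54) = 0.0182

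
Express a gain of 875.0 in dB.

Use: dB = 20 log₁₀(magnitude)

dB = 20 log₁₀(875.0) = 58.8 dB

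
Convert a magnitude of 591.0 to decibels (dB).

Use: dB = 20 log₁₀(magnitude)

dB = 20 log₁₀(591.0) = 55.4 dB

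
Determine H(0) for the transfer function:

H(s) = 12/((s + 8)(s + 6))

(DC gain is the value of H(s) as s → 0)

DC gain = H(0) = 12/(8 × 6) = 12/48 = 0.25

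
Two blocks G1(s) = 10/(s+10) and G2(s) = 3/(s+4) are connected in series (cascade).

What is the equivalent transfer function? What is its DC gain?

Series: multiply transfer functions. G_eq = 10/(s+10) × 3/(s+4) = 30/((s+10)(s+4)). DC gain = 30/(10×4) = 0.75.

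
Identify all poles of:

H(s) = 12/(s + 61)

Pole is where denominator = 0: s + 61 = 0, so s = -61.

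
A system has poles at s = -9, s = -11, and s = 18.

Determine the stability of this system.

Pole(s) at s = 18 are not in the left half-plane. System is unstable.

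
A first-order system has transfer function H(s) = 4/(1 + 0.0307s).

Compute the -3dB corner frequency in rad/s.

Corner frequency = 1/τ = 1/0.0307 = 32.573 rad/s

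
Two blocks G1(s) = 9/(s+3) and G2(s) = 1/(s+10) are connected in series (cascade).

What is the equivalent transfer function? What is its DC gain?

Series: multiply transfer functions. G_eq = 9/(s+3) × 1/(s+10) = 9/((s+3)(s+10)). DC gain = 9/(3×10) = 0.3.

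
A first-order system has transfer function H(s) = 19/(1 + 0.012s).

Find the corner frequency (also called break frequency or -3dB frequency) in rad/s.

Corner frequency = 1/τ = 1/0.012 = 83.333 rad/s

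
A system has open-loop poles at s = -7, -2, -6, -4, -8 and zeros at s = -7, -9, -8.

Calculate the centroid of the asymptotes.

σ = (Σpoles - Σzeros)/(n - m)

σ = (Σpoles - Σzeros)/(n - m) = (-27 - (-24))/(5 - 3) = -3/2 = -1.5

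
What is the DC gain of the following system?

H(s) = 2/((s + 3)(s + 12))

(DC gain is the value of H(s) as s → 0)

DC gain = H(0) = 2/(3 × 12) = 2/36 = 0.0556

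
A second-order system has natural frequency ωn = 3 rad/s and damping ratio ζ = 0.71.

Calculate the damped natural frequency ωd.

ωd = ωn√(1 - ζ²) = 3√(1 - 0.71²) = 2.11 rad/s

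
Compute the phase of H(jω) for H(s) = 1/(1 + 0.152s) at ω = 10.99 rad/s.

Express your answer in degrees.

Phase = -arctan(ωτ) = -arctan(10.99 × 0.152) = -59.1°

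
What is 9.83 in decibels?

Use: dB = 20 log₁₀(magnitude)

dB = 20 log₁₀(9.83) = 19.9 dB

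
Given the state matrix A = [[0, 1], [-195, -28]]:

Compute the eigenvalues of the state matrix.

det(A - λI) = λ² - (-28)λ + 195 = (λ - (-15))(λ - (-13)). Eigenvalues: -15, -13.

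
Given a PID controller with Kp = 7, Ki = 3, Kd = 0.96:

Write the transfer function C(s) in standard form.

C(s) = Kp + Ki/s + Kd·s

Substituting values: C(s) = 7 + 3/s + 0.96s = (0.96s² + 7s + 3)/s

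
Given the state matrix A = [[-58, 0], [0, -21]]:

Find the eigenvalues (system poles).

For diagonal matrix, eigenvalues are diagonal entries: λ₁ = -58, λ₂ = -21.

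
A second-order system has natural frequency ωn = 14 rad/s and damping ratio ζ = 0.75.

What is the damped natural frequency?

ωd = ωn√(1 - ζ²) = 14√(1 - 0.75²) = 9.26 rad/s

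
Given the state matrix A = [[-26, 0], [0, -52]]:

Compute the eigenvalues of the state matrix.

For diagonal matrix, eigenvalues are diagonal entries: λ₁ = -26, λ₂ = -52.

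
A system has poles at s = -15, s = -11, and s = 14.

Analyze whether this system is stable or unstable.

Pole(s) at s = 14 are not in the left half-plane. System is unstable.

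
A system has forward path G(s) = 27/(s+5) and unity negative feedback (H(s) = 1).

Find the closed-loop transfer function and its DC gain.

T(s) = G/(1+GH) = [27/(s+5)] / [1 + 27/(s+5)] = 27/(s+5+27) = 27/(s+32). DC gain = 27/32 = 0.84375.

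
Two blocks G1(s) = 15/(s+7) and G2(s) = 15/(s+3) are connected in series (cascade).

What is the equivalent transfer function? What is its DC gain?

Series: multiply transfer functions. G_eq = 15/(s+7) × 15/(s+3) = 225/((s+7)(s+3)). DC gain = 225/(7×3) = 10.7143.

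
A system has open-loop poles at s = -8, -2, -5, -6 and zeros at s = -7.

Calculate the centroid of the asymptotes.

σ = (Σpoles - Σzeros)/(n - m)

σ = (Σpoles - Σzeros)/(n - m) = (-21 - (-7))/(4 - 1) = -14/3 = -4.67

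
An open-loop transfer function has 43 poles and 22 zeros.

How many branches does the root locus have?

Root locus has n branches where n = number of poles = 43.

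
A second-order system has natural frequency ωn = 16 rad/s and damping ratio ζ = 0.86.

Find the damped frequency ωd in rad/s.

ωd = ωn√(1 - ζ²) = 16√(1 - 0.86²) = 8.16 rad/s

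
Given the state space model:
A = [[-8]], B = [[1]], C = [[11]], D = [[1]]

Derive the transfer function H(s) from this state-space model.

(sI - A)⁻¹ = 1/(s + 8). H(s) = 11×1/(s + 8) + 1 = (s + 19)/(s + 8).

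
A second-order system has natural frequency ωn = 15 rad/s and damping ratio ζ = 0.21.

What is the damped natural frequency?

ωd = ωn√(1 - ζ²) = 15√(1 - 0.21²) = 14.67 rad/s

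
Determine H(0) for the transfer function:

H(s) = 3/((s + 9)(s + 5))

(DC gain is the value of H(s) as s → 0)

DC gain = H(0) = 3/(9 × 5) = 3/45 = 0.0667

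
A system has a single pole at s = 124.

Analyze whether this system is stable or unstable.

Pole at s = 124 is in the right half-plane. Unstable.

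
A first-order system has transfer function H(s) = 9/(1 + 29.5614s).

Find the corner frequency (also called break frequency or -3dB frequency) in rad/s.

Corner frequency = 1/τ = 1/29.5614 = 0.034 rad/s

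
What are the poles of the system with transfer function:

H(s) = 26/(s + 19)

Pole is where denominator = 0: s + 19 = 0, so s = -19.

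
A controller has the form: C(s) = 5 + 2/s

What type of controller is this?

This is a Proportional-Integral (PI) controller.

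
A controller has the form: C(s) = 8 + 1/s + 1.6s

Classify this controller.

This is a Proportional-Integral-Derivative (PID) controller.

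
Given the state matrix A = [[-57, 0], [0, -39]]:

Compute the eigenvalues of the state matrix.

For diagonal matrix, eigenvalues are diagonal entries: λ₁ = -57, λ₂ = -39.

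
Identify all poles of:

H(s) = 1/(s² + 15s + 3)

Discriminant = 15² - 4×1×3 = 225 - 12 = 213 > 0, so two distinct real poles. Using quadratic formula: s = (-15 ± √213)/(2×1) = (-15 ± √213)/2, with √213 ≈ 14.5945. s₁ ≈ -0.2027, s₂ ≈ -14.7973. Poles: s₁ = -0.2027, s₂ = -14.7973.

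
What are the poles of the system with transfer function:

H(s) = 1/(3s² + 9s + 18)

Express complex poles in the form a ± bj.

Discriminant = 9² - 4×3×18 = 81 - 216 = -135 < 0, so the poles are a complex conjugate pair s = (-9 ± j√135)/(2×3). Real part = -9/(2×3) = -9/6 = -1.5; imaginary part = ±√135/(2×3) ≈ 1.9365. Poles: s = -1.5 ± 1.9365j.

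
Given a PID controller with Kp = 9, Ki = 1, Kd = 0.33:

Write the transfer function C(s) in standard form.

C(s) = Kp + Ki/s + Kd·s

Substituting values: C(s) = 9 + 1/s + 0.33s = (0.33s² + 9s + 1)/s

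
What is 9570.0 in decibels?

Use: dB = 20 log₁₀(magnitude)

dB = 20 log₁₀(9570.0) = 79.6 dB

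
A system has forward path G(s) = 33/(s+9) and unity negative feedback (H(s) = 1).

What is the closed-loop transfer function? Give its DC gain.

T(s) = G/(1+GH) = [33/(s+9)] / [1 + 33/(s+9)] = 33/(s+9+33) = 33/(s+42). DC gain = 33/42 = 0.7857.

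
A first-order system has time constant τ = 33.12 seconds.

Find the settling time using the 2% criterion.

For first-order system, 2% settling time ≈ 4τ = 4 × 33.12 = 132.48 s.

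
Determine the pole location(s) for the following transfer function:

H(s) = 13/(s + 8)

Pole is where denominator = 0: s + 8 = 0, so s = -8.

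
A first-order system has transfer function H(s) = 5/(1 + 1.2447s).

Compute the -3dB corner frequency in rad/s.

Corner frequency = 1/τ = 1/1.2447 = 0.803 rad/s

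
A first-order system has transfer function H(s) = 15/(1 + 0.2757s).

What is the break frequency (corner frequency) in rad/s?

Corner frequency = 1/τ = 1/0.2757 = 3.627 rad/s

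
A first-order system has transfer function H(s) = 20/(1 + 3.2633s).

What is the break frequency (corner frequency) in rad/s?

Corner frequency = 1/τ = 1/3.2633 = 0.306 rad/s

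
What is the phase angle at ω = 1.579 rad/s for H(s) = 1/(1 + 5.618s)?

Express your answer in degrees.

Phase = -arctan(ωτ) = -arctan(1.579 × 5.618) = -83.6°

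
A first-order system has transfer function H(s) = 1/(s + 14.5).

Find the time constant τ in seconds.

For H(s) = 1/(s + 1/τ), the pole is at -1/τ = -14.5, so τ = 1/14.5 = 0.0690 s.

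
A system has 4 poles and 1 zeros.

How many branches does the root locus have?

Root locus has n branches where n = number of poles = 4.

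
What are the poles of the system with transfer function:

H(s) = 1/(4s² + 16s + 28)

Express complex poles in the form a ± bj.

Discriminant = 16² - 4×4×28 = 256 - 448 = -192 < 0, so the poles are a complex conjugate pair s = (-16 ± j√192)/(2×4). Real part = -16/(2×4) = -16/8 = -2; imaginary part = ±√192/(2×4) ≈ 1.7321. Poles: s = -2 ± 1.7321j.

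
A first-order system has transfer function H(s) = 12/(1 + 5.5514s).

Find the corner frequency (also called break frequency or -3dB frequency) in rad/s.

Corner frequency = 1/τ = 1/5.5514 = 0.18 rad/s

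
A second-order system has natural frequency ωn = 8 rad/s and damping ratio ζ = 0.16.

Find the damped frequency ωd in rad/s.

ωd = ωn√(1 - ζ²) = 8√(1 - 0.16²) = 7.9 rad/s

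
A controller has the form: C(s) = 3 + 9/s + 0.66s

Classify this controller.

This is a Proportional-Integral-Derivative (PID) controller.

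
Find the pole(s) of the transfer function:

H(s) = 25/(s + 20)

Pole is where denominator = 0: s + 20 = 0, so s = -20.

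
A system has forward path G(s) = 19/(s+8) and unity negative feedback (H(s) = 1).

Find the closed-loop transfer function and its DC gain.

T(s) = G/(1+GH) = [19/(s+8)] / [1 + 19/(s+8)] = 19/(s+8+19) = 19/(s+27). DC gain = 19/27 = 0.7037.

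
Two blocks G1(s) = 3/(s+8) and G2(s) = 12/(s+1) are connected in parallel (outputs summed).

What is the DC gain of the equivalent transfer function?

Parallel: G_eq = G1 + G2. DC gain = G1(0) + G2(0) = 3/8 + 12/1 = 0.375 + 12 = 12.375.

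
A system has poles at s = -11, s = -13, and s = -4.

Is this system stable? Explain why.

All poles are in the left half-plane. System is stable.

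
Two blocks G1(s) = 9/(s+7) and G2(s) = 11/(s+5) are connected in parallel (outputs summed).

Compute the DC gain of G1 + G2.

Parallel: G_eq = G1 + G2. DC gain = G1(0) + G2(0) = 9/7 + 11/5 = 1.2857 + 2.2 = 3.4857.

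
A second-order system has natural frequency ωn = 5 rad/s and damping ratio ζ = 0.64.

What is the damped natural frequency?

ωd = ωn√(1 - ζ²) = 5√(1 - 0.64²) = 3.84 rad/s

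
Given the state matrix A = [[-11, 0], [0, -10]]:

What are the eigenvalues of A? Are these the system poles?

For diagonal matrix, eigenvalues are diagonal entries: λ₁ = -11, λ₂ = -10. Eigenvalues of A = system poles.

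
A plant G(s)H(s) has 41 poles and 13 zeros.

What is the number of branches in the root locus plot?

Root locus has n branches where n = number of poles = 41.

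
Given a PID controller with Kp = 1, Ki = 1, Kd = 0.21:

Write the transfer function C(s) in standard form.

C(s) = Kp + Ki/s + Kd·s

Substituting values: C(s) = 1 + 1/s + 0.21s = (0.21s² + s + 1)/s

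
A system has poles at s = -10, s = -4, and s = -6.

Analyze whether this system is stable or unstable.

All poles are in the left half-plane. System is stable.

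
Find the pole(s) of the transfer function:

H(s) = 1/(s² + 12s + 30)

Discriminant = 12² - 4×1×30 = 144 - 120 = 24 > 0, so two distinct real poles. Using quadratic formula: s = (-12 ± √24)/(2×1) = (-12 ± √24)/2, with √24 ≈ 4.8990. s₁ ≈ -3.5505, s₂ ≈ -8.4495. Poles: s₁ = -3.5505, s₂ = -8.4495.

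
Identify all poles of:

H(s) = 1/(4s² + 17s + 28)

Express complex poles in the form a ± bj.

Discriminant = 17² - 4×4×28 = 289 - 448 = -159 < 0, so the poles are a complex conjugate pair s = (-17 ± j√159)/(2×4). Real part = -17/(2×4) = -17/8 = -2.125; imaginary part = ±√159/(2×4) ≈ 1.5762. Poles: s = -2.125 ± 1.5762j.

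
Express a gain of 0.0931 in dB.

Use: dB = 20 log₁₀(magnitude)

dB = 20 log₁₀(0.0931) = -20.6 dB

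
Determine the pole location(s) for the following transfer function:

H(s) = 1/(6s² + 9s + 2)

Discriminant = 9² - 4×6×2 = 81 - 48 = 33 > 0, so two distinct real poles. Using quadratic formula: s = (-9 ± √33)/(2×6) = (-9 ± √33)/12, with √33 ≈ 5.7446. s₁ ≈ -0.2713, s₂ ≈ -1.2287. Poles: s₁ = -0.2713, s₂ = -1.2287.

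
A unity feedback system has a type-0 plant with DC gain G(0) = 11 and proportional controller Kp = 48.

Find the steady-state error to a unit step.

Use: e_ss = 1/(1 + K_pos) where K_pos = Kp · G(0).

K_pos = Kp · G(0) = 48 × 11 = 528. e_ss = 1/(1 + 528) = 0.0019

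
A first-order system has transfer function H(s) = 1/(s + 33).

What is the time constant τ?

For H(s) = 1/(s + 1/τ), the pole is at -1/τ = -33, so τ = 1/33 = 0.0303 s.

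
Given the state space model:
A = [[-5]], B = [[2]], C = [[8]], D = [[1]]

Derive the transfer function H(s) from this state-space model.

(sI - A)⁻¹ = 1/(s + 5). H(s) = 8×2/(s + 5) + 1 = (s + 21)/(s + 5).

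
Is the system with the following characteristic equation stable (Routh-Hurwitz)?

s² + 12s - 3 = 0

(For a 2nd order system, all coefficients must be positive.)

Coefficients: 1, 12, -3. c=-3 not positive, so system is unstable.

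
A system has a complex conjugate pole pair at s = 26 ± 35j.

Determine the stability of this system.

Real part of poles is 26 (> 0, right half-plane). Unstable.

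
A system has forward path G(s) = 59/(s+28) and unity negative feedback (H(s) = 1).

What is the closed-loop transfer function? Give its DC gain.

T(s) = G/(1+GH) = [59/(s+28)] / [1 + 59/(s+28)] = 59/(s+28+59) = 59/(s+87). DC gain = 59/87 = 0.6782.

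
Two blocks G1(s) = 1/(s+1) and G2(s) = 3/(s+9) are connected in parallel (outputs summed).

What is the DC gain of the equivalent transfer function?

Parallel: G_eq = G1 + G2. DC gain = G1(0) + G2(0) = 1/1 + 3/9 = 1 + 0.3333 = 1.3333.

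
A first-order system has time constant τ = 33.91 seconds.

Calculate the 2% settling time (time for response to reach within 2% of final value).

For first-order system, 2% settling time ≈ 4τ = 4 × 33.91 = 135.64 s.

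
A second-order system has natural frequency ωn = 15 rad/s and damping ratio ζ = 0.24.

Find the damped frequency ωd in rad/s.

ωd = ωn√(1 - ζ²) = 15√(1 - 0.24²) = 14.56 rad/s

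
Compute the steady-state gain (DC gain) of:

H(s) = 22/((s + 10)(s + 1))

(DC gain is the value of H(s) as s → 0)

DC gain = H(0) = 22/(10 × 1) = 22/10 = 2.2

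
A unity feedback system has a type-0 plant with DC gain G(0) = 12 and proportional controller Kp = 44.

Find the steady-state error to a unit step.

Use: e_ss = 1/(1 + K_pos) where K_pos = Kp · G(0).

K_pos = Kp · G(0) = 44 × 12 = 528. e_ss = 1/(1 + 528) = 0.0019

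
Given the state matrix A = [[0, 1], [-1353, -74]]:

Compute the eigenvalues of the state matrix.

det(A - λI) = λ² - (-74)λ + 1353 = (λ - (-41))(λ - (-33)). Eigenvalues: -41, -33.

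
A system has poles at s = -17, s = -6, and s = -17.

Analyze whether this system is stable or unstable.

All poles are in the left half-plane. System is stable.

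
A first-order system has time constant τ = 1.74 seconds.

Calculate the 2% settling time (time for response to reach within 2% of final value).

For first-order system, 2% settling time ≈ 4τ = 4 × 1.74 = 6.96 s.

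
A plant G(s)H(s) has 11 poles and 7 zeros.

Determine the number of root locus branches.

Root locus has n branches where n = number of poles = 11.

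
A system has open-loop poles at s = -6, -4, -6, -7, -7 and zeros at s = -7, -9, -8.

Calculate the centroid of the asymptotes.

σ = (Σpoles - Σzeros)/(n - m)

σ = (Σpoles - Σzeros)/(n - m) = (-30 - (-24))/(5 - 3) = -6/2 = -3.0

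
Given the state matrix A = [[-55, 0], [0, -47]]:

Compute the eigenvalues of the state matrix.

For diagonal matrix, eigenvalues are diagonal entries: λ₁ = -55, λ₂ = -47.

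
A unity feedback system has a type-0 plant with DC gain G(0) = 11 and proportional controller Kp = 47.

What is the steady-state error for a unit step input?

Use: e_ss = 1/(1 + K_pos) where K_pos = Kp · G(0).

K_pos = Kp · G(0) = 47 × 11 = 517. e_ss = 1/(1 + 517) = 0.0019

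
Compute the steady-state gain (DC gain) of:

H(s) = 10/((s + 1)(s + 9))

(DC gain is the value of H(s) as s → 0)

DC gain = H(0) = 10/(1 × 9) = 10/9 = 1.1111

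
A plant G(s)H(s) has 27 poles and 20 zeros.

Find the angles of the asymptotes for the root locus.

n - m = 27 - 20 = 7. Angles: θk = (2k + 1)·180°/7 = 25.71°, 77.14°, 128.57°, 180°, 231.43°, 282.86°, 334.29°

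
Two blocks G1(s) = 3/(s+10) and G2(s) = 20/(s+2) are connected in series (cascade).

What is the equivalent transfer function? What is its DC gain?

Series: multiply transfer functions. G_eq = 3/(s+10) × 20/(s+2) = 60/((s+10)(s+2)). DC gain = 60/(10×2) = 3.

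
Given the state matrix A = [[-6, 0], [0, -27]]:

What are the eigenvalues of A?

For diagonal matrix, eigenvalues are diagonal entries: λ₁ = -6, λ₂ = -27.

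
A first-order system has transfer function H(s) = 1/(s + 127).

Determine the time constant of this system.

For H(s) = 1/(s + 1/τ), the pole is at -1/τ = -127, so τ = 1/127 = 0.0079 s.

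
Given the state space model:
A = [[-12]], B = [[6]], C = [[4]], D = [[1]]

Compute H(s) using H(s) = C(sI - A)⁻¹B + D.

(sI - A)⁻¹ = 1/(s + 12). H(s) = 4×6/(s + 12) + 1 = (s + 36)/(s + 12).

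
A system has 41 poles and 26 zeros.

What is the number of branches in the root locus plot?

Root locus has n branches where n = number of poles = 41.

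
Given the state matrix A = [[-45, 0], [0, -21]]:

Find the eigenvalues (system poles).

For diagonal matrix, eigenvalues are diagonal entries: λ₁ = -45, λ₂ = -21.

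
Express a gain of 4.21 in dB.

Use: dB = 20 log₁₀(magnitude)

dB = 20 log₁₀(4.21) = 12.5 dB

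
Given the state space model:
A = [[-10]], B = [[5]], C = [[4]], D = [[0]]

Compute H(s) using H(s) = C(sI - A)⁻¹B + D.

(sI - A)⁻¹ = 1/(s + 10). H(s) = 4 × 5/(s + 10) + 0 = 20/(s + 10).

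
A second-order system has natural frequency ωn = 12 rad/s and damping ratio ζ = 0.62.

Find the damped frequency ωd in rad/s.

ωd = ωn√(1 - ζ²) = 12√(1 - 0.62²) = 9.42 rad/s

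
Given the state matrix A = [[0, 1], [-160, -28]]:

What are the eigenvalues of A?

det(A - λI) = λ² - (-28)λ + 160 = (λ - (-8))(λ - (-20)). Eigenvalues: -8, -20.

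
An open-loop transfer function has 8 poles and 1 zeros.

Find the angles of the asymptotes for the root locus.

n - m = 8 - 1 = 7. Angles: θk = (2k + 1)·180°/7 = 25.71°, 77.14°, 128.57°, 180°, 231.43°, 282.86°, 334.29°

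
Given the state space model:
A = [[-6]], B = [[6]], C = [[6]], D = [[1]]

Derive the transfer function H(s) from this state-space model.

(sI - A)⁻¹ = 1/(s + 6). H(s) = 6×6/(s + 6) + 1 = (s + 42)/(s + 6).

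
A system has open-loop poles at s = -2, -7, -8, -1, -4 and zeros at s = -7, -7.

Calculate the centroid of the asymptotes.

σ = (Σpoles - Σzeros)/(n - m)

σ = (Σpoles - Σzeros)/(n - m) = (-22 - (-14))/(5 - 2) = -8/3 = -2.67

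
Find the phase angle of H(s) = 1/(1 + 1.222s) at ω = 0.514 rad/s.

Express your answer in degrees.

Phase = -arctan(ωτ) = -arctan(0.514 × 1.222) = -32.1°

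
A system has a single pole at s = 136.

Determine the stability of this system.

Pole at s = 136 is in the right half-plane. Unstable.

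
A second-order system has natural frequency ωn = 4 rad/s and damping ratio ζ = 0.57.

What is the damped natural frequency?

ωd = ωn√(1 - ζ²) = 4√(1 - 0.57²) = 3.29 rad/s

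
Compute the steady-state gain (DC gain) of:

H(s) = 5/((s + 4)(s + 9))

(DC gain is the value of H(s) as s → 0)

DC gain = H(0) = 5/(4 × 9) = 5/36 = 0.1389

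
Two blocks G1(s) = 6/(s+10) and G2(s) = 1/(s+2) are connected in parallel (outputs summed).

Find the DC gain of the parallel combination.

Parallel: G_eq = G1 + G2. DC gain = G1(0) + G2(0) = 6/10 + 1/2 = 0.6 + 0.5 = 1.1.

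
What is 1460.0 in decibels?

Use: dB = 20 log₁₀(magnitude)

dB = 20 log₁₀(1460.0) = 63.3 dB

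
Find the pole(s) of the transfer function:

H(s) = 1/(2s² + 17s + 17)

Discriminant = 17² - 4×2×17 = 289 - 136 = 153 > 0, so two distinct real poles. Using quadratic formula: s = (-17 ± √153)/(2×2) = (-17 ± √153)/4, with √153 ≈ 12.3693. s₁ ≈ -1.1577, s₂ ≈ -7.3423. Poles: s₁ = -1.1577, s₂ = -7.3423.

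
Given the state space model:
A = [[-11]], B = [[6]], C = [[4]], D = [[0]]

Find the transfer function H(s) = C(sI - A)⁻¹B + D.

(sI - A)⁻¹ = 1/(s + 11). H(s) = 4 × 6/(s + 11) + 0 = 24/(s + 11).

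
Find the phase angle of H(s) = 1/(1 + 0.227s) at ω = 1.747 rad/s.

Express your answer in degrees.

Phase = -arctan(ωτ) = -arctan(1.747 × 0.227) = -21.6°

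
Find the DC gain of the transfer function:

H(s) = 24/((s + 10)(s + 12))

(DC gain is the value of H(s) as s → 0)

DC gain = H(0) = 24/(10 × 12) = 24/120 = 0.2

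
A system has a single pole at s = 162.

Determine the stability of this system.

Pole at s = 162 is in the right half-plane. Unstable.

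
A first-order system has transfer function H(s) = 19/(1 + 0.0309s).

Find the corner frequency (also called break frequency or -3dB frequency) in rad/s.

Corner frequency = 1/τ = 1/0.0309 = 32.362 rad/s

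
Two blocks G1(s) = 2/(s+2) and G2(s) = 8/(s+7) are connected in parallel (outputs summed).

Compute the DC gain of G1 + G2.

Parallel: G_eq = G1 + G2. DC gain = G1(0) + G2(0) = 2/2 + 8/7 = 1 + 1.1429 = 2.1429.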